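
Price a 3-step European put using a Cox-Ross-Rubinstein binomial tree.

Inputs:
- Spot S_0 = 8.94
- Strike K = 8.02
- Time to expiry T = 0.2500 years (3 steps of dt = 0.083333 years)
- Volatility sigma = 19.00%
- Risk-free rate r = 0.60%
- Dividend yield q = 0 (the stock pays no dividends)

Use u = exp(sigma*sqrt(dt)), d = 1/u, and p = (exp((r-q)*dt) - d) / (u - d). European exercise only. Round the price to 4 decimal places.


Answer: Price = V(0,0) = 0.0575

Derivation:
dt = T/N = 0.083333
u = exp(sigma*sqrt(dt)) = 1.056380; d = 1/u = 0.946629
p = (exp((r-q)*dt) - d) / (u - d) = 0.490848
Discount per step: exp(-r*dt) = 0.999500
Stock lattice S(k, i) with i counting down-moves:
  k=0: S(0,0) = 8.9400
  k=1: S(1,0) = 9.4440; S(1,1) = 8.4629
  k=2: S(2,0) = 9.9765; S(2,1) = 8.9400; S(2,2) = 8.0112
  k=3: S(3,0) = 10.5390; S(3,1) = 9.4440; S(3,2) = 8.4629; S(3,3) = 7.5836
Terminal payoffs V(N, i) = max(K - S_T, 0):
  V(3,0) = 0.000000; V(3,1) = 0.000000; V(3,2) = 0.000000; V(3,3) = 0.436379
Backward induction: V(k, i) = exp(-r*dt) * [p * V(k+1, i) + (1-p) * V(k+1, i+1)].
  V(2,0) = exp(-r*dt) * [p*0.000000 + (1-p)*0.000000] = 0.000000
  V(2,1) = exp(-r*dt) * [p*0.000000 + (1-p)*0.000000] = 0.000000
  V(2,2) = exp(-r*dt) * [p*0.000000 + (1-p)*0.436379] = 0.222072
  V(1,0) = exp(-r*dt) * [p*0.000000 + (1-p)*0.000000] = 0.000000
  V(1,1) = exp(-r*dt) * [p*0.000000 + (1-p)*0.222072] = 0.113012
  V(0,0) = exp(-r*dt) * [p*0.000000 + (1-p)*0.113012] = 0.057511


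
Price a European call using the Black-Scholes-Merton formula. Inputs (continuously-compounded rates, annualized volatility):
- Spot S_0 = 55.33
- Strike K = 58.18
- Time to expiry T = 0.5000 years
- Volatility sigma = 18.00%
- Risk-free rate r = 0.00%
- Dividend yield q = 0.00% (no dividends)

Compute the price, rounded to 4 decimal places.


Answer: Price = 1.6759

Derivation:
d1 = (ln(S/K) + (r - q + 0.5*sigma^2) * T) / (sigma * sqrt(T)) = -0.33097623
d2 = d1 - sigma * sqrt(T) = -0.45825545
exp(-rT) = 1.00000000; exp(-qT) = 1.00000000
C = S_0 * exp(-qT) * N(d1) - K * exp(-rT) * N(d2)
N(d1) = 0.37033122; N(d2) = 0.32338446
C = 55.3300 * 1.00000000 * 0.37033122 - 58.1800 * 1.00000000 * 0.32338446 = 1.6759


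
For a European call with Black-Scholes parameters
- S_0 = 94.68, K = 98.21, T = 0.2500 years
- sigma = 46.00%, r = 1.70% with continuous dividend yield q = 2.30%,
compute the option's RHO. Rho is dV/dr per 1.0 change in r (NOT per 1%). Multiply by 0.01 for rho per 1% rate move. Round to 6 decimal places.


Answer: Rho = 9.522148

Derivation:
d1 = -0.0506750371; d2 = -0.2806750371
phi(d1) = 0.3984303753; exp(-qT) = 0.9942664996; exp(-rT) = 0.9957590185
N(d2) = 0.3894798285
Rho = K*T*exp(-rT)*N(d2) = 98.2100 * 0.2500 * 0.9957590185 * 0.3894798285 = 9.522148


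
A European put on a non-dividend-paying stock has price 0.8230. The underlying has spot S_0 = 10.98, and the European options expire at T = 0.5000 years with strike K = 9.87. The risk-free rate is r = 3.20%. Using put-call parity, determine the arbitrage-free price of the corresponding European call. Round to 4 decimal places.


Answer: Call price = 2.0897

Derivation:
Put-call parity: C - P = S_0 * exp(-qT) - K * exp(-rT).
S_0 * exp(-qT) = 10.9800 * 1.00000000 = 10.98000000
K * exp(-rT) = 9.8700 * 0.98412732 = 9.71333665
C = P + S*exp(-qT) - K*exp(-rT)
C = 0.8230 + 10.98000000 - 9.71333665 = 2.0897


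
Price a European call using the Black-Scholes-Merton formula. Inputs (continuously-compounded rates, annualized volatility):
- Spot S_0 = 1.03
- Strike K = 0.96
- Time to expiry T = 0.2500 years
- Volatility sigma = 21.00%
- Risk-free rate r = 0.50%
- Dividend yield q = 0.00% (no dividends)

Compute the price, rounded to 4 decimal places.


Answer: Price = 0.0866

Derivation:
d1 = (ln(S/K) + (r - q + 0.5*sigma^2) * T) / (sigma * sqrt(T)) = 0.73469806
d2 = d1 - sigma * sqrt(T) = 0.62969806
exp(-rT) = 0.99875078; exp(-qT) = 1.00000000
C = S_0 * exp(-qT) * N(d1) - K * exp(-rT) * N(d2)
N(d1) = 0.76873830; N(d2) = 0.73555393
C = 1.0300 * 1.00000000 * 0.76873830 - 0.9600 * 0.99875078 * 0.73555393 = 0.0866


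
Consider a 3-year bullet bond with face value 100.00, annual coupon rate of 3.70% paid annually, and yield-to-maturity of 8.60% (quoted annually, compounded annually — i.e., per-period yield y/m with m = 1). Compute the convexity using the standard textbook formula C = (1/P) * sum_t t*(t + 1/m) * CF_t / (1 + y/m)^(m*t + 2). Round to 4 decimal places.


Answer: Convexity = 9.6622

Derivation:
Coupon per period c = face * coupon_rate / m = 3.700000
Periods per year m = 1; per-period yield y/m = 0.086000
Number of cashflows N = 3
Cashflows (t years, CF_t, discount factor 1/(1+y/m)^(m*t), PV):
  t = 1.0000: CF_t = 3.700000, DF = 0.920810, PV = 3.406998
  t = 2.0000: CF_t = 3.700000, DF = 0.847892, PV = 3.137199
  t = 3.0000: CF_t = 103.700000, DF = 0.780747, PV = 80.963501
Price P = sum_t PV_t = 87.507698
Convexity numerator sum_t t*(t + 1/m) * CF_t / (1+y/m)^(m*t + 2):
  t = 1.0000: term = 5.777530
  t = 2.0000: term = 15.960029
  t = 3.0000: term = 823.779303
Convexity = (1/P) * sum = 845.516862 / 87.507698 = 9.662200


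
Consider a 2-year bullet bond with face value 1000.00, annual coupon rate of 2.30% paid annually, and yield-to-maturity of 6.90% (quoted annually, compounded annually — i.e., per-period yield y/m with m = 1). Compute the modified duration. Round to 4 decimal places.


Answer: Modified duration = 1.8490

Derivation:
Coupon per period c = face * coupon_rate / m = 23.000000
Periods per year m = 1; per-period yield y/m = 0.069000
Number of cashflows N = 2
Cashflows (t years, CF_t, discount factor 1/(1+y/m)^(m*t), PV):
  t = 1.0000: CF_t = 23.000000, DF = 0.935454, PV = 21.515435
  t = 2.0000: CF_t = 1023.000000, DF = 0.875074, PV = 895.200309
Price P = sum_t PV_t = 916.715744
First compute Macaulay numerator sum_t t * PV_t:
  t * PV_t at t = 1.0000: 21.515435
  t * PV_t at t = 2.0000: 1790.400617
Macaulay duration D = 1811.916052 / 916.715744 = 1.976530
Modified duration = D / (1 + y/m) = 1.976530 / (1 + 0.069000) = 1.848952


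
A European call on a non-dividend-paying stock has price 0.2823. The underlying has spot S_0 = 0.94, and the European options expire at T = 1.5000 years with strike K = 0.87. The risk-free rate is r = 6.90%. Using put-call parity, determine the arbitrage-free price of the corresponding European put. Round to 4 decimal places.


Put-call parity: C - P = S_0 * exp(-qT) - K * exp(-rT).
S_0 * exp(-qT) = 0.9400 * 1.00000000 = 0.94000000
K * exp(-rT) = 0.8700 * 0.90167602 = 0.78445814
P = C - S*exp(-qT) + K*exp(-rT)
P = 0.2823 - 0.94000000 + 0.78445814 = 0.1268

Answer: Put price = 0.1268


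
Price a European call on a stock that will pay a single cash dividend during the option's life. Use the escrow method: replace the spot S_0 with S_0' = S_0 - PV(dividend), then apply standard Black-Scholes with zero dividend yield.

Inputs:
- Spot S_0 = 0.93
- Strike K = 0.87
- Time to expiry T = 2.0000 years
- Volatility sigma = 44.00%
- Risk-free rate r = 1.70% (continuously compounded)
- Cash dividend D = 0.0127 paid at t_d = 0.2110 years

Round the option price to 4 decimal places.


Answer: Price = 0.2550

Derivation:
PV(D) = D * exp(-r * t_d) = 0.0127 * 0.99641943 = 0.01265453
S_0' = S_0 - PV(D) = 0.9300 - 0.01265453 = 0.91734547
d1 = (ln(S_0'/K) + (r + sigma^2/2)*T) / (sigma*sqrt(T)) = 0.45092671
d2 = d1 - sigma*sqrt(T) = -0.17132726
exp(-rT) = 0.96657150
N(d1) = 0.67397881; N(d2) = 0.43198322
C = S_0' * N(d1) - K * exp(-rT) * N(d2) = 0.91734547 * 0.67397881 - 0.8700 * 0.96657150 * 0.43198322 = 0.2550


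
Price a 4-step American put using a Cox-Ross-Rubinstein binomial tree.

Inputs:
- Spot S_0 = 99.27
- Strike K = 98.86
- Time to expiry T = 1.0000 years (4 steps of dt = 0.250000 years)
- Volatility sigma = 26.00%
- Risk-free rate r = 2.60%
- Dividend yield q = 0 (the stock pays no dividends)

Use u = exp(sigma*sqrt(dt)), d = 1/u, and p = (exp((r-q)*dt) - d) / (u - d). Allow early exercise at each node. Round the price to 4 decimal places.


Answer: Price = V(0,0) = 8.5810

Derivation:
dt = T/N = 0.250000
u = exp(sigma*sqrt(dt)) = 1.138828; d = 1/u = 0.878095
p = (exp((r-q)*dt) - d) / (u - d) = 0.492557
Discount per step: exp(-r*dt) = 0.993521
Stock lattice S(k, i) with i counting down-moves:
  k=0: S(0,0) = 99.2700
  k=1: S(1,0) = 113.0515; S(1,1) = 87.1685
  k=2: S(2,0) = 128.7462; S(2,1) = 99.2700; S(2,2) = 76.5423
  k=3: S(3,0) = 146.6199; S(3,1) = 113.0515; S(3,2) = 87.1685; S(3,3) = 67.2114
  k=4: S(4,0) = 166.9749; S(4,1) = 128.7462; S(4,2) = 99.2700; S(4,3) = 76.5423; S(4,4) = 59.0181
Terminal payoffs V(N, i) = max(K - S_T, 0):
  V(4,0) = 0.000000; V(4,1) = 0.000000; V(4,2) = 0.000000; V(4,3) = 22.317709; V(4,4) = 39.841945
Backward induction: V(k, i) = exp(-r*dt) * [p * V(k+1, i) + (1-p) * V(k+1, i+1)]; then take max(V_cont, immediate exercise) for American.
  V(3,0) = exp(-r*dt) * [p*0.000000 + (1-p)*0.000000] = 0.000000; exercise = 0.000000; V(3,0) = max -> 0.000000
  V(3,1) = exp(-r*dt) * [p*0.000000 + (1-p)*0.000000] = 0.000000; exercise = 0.000000; V(3,1) = max -> 0.000000
  V(3,2) = exp(-r*dt) * [p*0.000000 + (1-p)*22.317709] = 11.251600; exercise = 11.691467; V(3,2) = max -> 11.691467
  V(3,3) = exp(-r*dt) * [p*22.317709 + (1-p)*39.841945] = 31.008058; exercise = 31.648564; V(3,3) = max -> 31.648564
  V(2,0) = exp(-r*dt) * [p*0.000000 + (1-p)*0.000000] = 0.000000; exercise = 0.000000; V(2,0) = max -> 0.000000
  V(2,1) = exp(-r*dt) * [p*0.000000 + (1-p)*11.691467] = 5.894320; exercise = 0.000000; V(2,1) = max -> 5.894320
  V(2,2) = exp(-r*dt) * [p*11.691467 + (1-p)*31.648564] = 21.677203; exercise = 22.317709; V(2,2) = max -> 22.317709
  V(1,0) = exp(-r*dt) * [p*0.000000 + (1-p)*5.894320] = 2.971655; exercise = 0.000000; V(1,0) = max -> 2.971655
  V(1,1) = exp(-r*dt) * [p*5.894320 + (1-p)*22.317709] = 14.136076; exercise = 11.691467; V(1,1) = max -> 14.136076
  V(0,0) = exp(-r*dt) * [p*2.971655 + (1-p)*14.136076] = 8.581008; exercise = 0.000000; V(0,0) = max -> 8.581008


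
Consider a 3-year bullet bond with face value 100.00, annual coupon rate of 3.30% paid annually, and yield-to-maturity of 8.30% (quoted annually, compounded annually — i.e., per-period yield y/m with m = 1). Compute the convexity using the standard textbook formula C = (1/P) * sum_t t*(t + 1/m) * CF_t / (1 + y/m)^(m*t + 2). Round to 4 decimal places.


Answer: Convexity = 9.7681

Derivation:
Coupon per period c = face * coupon_rate / m = 3.300000
Periods per year m = 1; per-period yield y/m = 0.083000
Number of cashflows N = 3
Cashflows (t years, CF_t, discount factor 1/(1+y/m)^(m*t), PV):
  t = 1.0000: CF_t = 3.300000, DF = 0.923361, PV = 3.047091
  t = 2.0000: CF_t = 3.300000, DF = 0.852596, PV = 2.813565
  t = 3.0000: CF_t = 103.300000, DF = 0.787254, PV = 81.323292
Price P = sum_t PV_t = 87.183949
Convexity numerator sum_t t*(t + 1/m) * CF_t / (1+y/m)^(m*t + 2):
  t = 1.0000: term = 5.195873
  t = 2.0000: term = 14.393001
  t = 3.0000: term = 832.030572
Convexity = (1/P) * sum = 851.619447 / 87.183949 = 9.768076


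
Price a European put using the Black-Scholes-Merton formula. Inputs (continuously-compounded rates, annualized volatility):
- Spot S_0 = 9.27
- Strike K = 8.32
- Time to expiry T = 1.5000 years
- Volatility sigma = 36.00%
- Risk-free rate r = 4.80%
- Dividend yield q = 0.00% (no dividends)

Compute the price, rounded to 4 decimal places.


Answer: Price = 0.8399

Derivation:
d1 = (ln(S/K) + (r - q + 0.5*sigma^2) * T) / (sigma * sqrt(T)) = 0.62897708
d2 = d1 - sigma * sqrt(T) = 0.18806893
exp(-rT) = 0.93053090; exp(-qT) = 1.00000000
P = K * exp(-rT) * N(-d2) - S_0 * exp(-qT) * N(-d1)
N(-d1) = 0.26468203; N(-d2) = 0.42541131
P = 8.3200 * 0.93053090 * 0.42541131 - 9.2700 * 1.00000000 * 0.26468203 = 0.8399


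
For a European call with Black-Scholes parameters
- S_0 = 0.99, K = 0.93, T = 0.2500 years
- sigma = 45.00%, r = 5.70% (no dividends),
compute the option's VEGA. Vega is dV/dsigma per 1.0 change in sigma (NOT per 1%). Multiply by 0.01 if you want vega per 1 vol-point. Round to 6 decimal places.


d1 = 0.4537015866; d2 = 0.2287015866
phi(d1) = 0.3599244617; exp(-qT) = 1.0000000000; exp(-rT) = 0.9858510507
Vega = S * exp(-qT) * phi(d1) * sqrt(T) = 0.9900 * 1.0000000000 * 0.3599244617 * 0.5000000000 = 0.178163

Answer: Vega = 0.178163


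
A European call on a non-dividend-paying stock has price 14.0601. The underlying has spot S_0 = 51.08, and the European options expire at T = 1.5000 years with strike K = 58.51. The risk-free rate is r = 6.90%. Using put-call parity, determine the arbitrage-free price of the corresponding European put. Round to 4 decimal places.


Put-call parity: C - P = S_0 * exp(-qT) - K * exp(-rT).
S_0 * exp(-qT) = 51.0800 * 1.00000000 = 51.08000000
K * exp(-rT) = 58.5100 * 0.90167602 = 52.75706409
P = C - S*exp(-qT) + K*exp(-rT)
P = 14.0601 - 51.08000000 + 52.75706409 = 15.7372

Answer: Put price = 15.7372


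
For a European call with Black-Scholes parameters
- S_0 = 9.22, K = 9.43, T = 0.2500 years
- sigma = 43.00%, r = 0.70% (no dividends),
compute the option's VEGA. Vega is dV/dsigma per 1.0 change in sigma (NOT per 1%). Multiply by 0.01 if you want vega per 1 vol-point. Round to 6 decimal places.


d1 = 0.0108904229; d2 = -0.2041095771
phi(d1) = 0.3989186236; exp(-qT) = 1.0000000000; exp(-rT) = 0.9982515304
Vega = S * exp(-qT) * phi(d1) * sqrt(T) = 9.2200 * 1.0000000000 * 0.3989186236 * 0.5000000000 = 1.839015

Answer: Vega = 1.839015


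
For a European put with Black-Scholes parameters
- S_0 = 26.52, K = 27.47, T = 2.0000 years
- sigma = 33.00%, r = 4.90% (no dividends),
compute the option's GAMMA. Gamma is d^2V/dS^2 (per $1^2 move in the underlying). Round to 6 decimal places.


Answer: Gamma = 0.030124

Derivation:
d1 = 0.3679197974; d2 = -0.0987706782
phi(d1) = 0.3728343642; exp(-qT) = 1.0000000000; exp(-rT) = 0.9066489038
Gamma = exp(-qT) * phi(d1) / (S * sigma * sqrt(T)) = 1.0000000000 * 0.3728343642 / (26.5200 * 0.3300 * 1.4142135624) = 0.030124


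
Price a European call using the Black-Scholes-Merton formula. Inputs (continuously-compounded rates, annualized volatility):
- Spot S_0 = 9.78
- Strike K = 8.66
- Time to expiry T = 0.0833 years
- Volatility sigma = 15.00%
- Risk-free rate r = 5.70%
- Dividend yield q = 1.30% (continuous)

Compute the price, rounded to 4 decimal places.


Answer: Price = 1.1507

Derivation:
d1 = (ln(S/K) + (r - q + 0.5*sigma^2) * T) / (sigma * sqrt(T)) = 2.91567289
d2 = d1 - sigma * sqrt(T) = 2.87238028
exp(-rT) = 0.99526315; exp(-qT) = 0.99891769
C = S_0 * exp(-qT) * N(d1) - K * exp(-rT) * N(d2)
N(d1) = 0.99822539; N(d2) = 0.99796304
C = 9.7800 * 0.99891769 * 0.99822539 - 8.6600 * 0.99526315 * 0.99796304 = 1.1507


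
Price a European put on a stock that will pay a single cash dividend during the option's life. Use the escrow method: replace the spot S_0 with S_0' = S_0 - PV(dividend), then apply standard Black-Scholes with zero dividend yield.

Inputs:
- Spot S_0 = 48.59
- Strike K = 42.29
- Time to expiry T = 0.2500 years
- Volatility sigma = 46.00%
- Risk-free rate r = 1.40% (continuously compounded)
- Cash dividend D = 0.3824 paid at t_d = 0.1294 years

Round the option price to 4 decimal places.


PV(D) = D * exp(-r * t_d) = 0.3824 * 0.99819004 = 0.38170787
S_0' = S_0 - PV(D) = 48.5900 - 0.38170787 = 48.20829213
d1 = (ln(S_0'/K) + (r + sigma^2/2)*T) / (sigma*sqrt(T)) = 0.69969735
d2 = d1 - sigma*sqrt(T) = 0.46969735
exp(-rT) = 0.99650612
N(-d1) = 0.24205817; N(-d2) = 0.31928563
P = K * exp(-rT) * N(-d2) - S_0' * N(-d1) = 42.2900 * 0.99650612 * 0.31928563 - 48.20829213 * 0.24205817 = 1.7862

Answer: Price = 1.7862


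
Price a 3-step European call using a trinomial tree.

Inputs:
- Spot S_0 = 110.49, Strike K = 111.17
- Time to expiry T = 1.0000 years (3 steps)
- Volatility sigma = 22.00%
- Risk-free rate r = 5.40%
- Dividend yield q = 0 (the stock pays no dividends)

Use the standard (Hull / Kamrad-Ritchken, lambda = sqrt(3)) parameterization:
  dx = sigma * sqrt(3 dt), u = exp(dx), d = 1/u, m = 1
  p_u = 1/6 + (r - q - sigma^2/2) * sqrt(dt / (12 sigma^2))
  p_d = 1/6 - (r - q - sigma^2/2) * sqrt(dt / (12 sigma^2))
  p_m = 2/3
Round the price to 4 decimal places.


Answer: Price = V(0,0) = 11.4828

Derivation:
dt = T/N = 0.333333; dx = sigma*sqrt(3*dt) = 0.220000
u = exp(dx) = 1.246077; d = 1/u = 0.802519
p_u = 0.189242, p_m = 0.666667, p_d = 0.144091
Discount per step: exp(-r*dt) = 0.982161
Stock lattice S(k, j) with j the centered position index:
  k=0: S(0,+0) = 110.4900
  k=1: S(1,-1) = 88.6703; S(1,+0) = 110.4900; S(1,+1) = 137.6790
  k=2: S(2,-2) = 71.1596; S(2,-1) = 88.6703; S(2,+0) = 110.4900; S(2,+1) = 137.6790; S(2,+2) = 171.5586
  k=3: S(3,-3) = 57.1069; S(3,-2) = 71.1596; S(3,-1) = 88.6703; S(3,+0) = 110.4900; S(3,+1) = 137.6790; S(3,+2) = 171.5586; S(3,+3) = 213.7752
Terminal payoffs V(N, j) = max(S_T - K, 0):
  V(3,-3) = 0.000000; V(3,-2) = 0.000000; V(3,-1) = 0.000000; V(3,+0) = 0.000000; V(3,+1) = 26.509018; V(3,+2) = 60.388621; V(3,+3) = 102.605205
Backward induction: V(k, j) = exp(-r*dt) * [p_u * V(k+1, j+1) + p_m * V(k+1, j) + p_d * V(k+1, j-1)]
  V(2,-2) = exp(-r*dt) * [p_u*0.000000 + p_m*0.000000 + p_d*0.000000] = 0.000000
  V(2,-1) = exp(-r*dt) * [p_u*0.000000 + p_m*0.000000 + p_d*0.000000] = 0.000000
  V(2,+0) = exp(-r*dt) * [p_u*26.509018 + p_m*0.000000 + p_d*0.000000] = 4.927139
  V(2,+1) = exp(-r*dt) * [p_u*60.388621 + p_m*26.509018 + p_d*0.000000] = 28.581640
  V(2,+2) = exp(-r*dt) * [p_u*102.605205 + p_m*60.388621 + p_d*26.509018] = 62.363343
  V(1,-1) = exp(-r*dt) * [p_u*4.927139 + p_m*0.000000 + p_d*0.000000] = 0.915790
  V(1,+0) = exp(-r*dt) * [p_u*28.581640 + p_m*4.927139 + p_d*0.000000] = 8.538533
  V(1,+1) = exp(-r*dt) * [p_u*62.363343 + p_m*28.581640 + p_d*4.927139] = 31.003065
  V(0,+0) = exp(-r*dt) * [p_u*31.003065 + p_m*8.538533 + p_d*0.915790] = 11.482845


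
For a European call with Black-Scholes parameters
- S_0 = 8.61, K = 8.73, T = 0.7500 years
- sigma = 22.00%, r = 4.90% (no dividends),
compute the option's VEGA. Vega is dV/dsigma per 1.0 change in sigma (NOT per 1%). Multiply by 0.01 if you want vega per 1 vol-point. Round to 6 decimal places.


d1 = 0.2155035911; d2 = 0.0249780023
phi(d1) = 0.3897852112; exp(-qT) = 1.0000000000; exp(-rT) = 0.9639170845
Vega = S * exp(-qT) * phi(d1) * sqrt(T) = 8.6100 * 1.0000000000 * 0.3897852112 * 0.8660254038 = 2.906425

Answer: Vega = 2.906425


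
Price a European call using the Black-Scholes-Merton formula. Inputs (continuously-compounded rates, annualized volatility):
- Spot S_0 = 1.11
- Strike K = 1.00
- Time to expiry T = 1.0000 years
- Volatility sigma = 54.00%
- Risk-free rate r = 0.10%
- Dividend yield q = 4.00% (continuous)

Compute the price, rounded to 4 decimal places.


d1 = (ln(S/K) + (r - q + 0.5*sigma^2) * T) / (sigma * sqrt(T)) = 0.39103707
d2 = d1 - sigma * sqrt(T) = -0.14896293
exp(-rT) = 0.99900050; exp(-qT) = 0.96078944
C = S_0 * exp(-qT) * N(d1) - K * exp(-rT) * N(d2)
N(d1) = 0.65211508; N(d2) = 0.44079144
C = 1.1100 * 0.96078944 * 0.65211508 - 1.0000 * 0.99900050 * 0.44079144 = 0.2551

Answer: Price = 0.2551


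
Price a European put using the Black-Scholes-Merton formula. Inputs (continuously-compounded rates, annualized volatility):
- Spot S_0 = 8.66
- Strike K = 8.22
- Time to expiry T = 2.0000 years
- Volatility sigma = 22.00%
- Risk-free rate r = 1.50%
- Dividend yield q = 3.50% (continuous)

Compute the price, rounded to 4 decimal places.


d1 = (ln(S/K) + (r - q + 0.5*sigma^2) * T) / (sigma * sqrt(T)) = 0.19459744
d2 = d1 - sigma * sqrt(T) = -0.11652955
exp(-rT) = 0.97044553; exp(-qT) = 0.93239382
P = K * exp(-rT) * N(-d2) - S_0 * exp(-qT) * N(-d1)
N(-d1) = 0.42285405; N(-d2) = 0.54638356
P = 8.2200 * 0.97044553 * 0.54638356 - 8.6600 * 0.93239382 * 0.42285405 = 0.9442

Answer: Price = 0.9442


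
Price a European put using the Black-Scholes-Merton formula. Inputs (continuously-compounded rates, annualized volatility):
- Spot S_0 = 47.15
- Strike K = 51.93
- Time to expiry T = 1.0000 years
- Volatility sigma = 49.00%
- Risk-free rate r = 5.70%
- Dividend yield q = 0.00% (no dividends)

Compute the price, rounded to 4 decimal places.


Answer: Price = 10.2908

Derivation:
d1 = (ln(S/K) + (r - q + 0.5*sigma^2) * T) / (sigma * sqrt(T)) = 0.16425990
d2 = d1 - sigma * sqrt(T) = -0.32574010
exp(-rT) = 0.94459407; exp(-qT) = 1.00000000
P = K * exp(-rT) * N(-d2) - S_0 * exp(-qT) * N(-d1)
N(-d1) = 0.43476327; N(-d2) = 0.62768950
P = 51.9300 * 0.94459407 * 0.62768950 - 47.1500 * 1.00000000 * 0.43476327 = 10.2908


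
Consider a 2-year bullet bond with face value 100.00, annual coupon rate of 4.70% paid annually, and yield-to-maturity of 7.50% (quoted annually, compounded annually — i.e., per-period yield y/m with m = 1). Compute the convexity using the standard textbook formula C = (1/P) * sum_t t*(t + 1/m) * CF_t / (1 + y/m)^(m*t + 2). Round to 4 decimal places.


Answer: Convexity = 5.0327

Derivation:
Coupon per period c = face * coupon_rate / m = 4.700000
Periods per year m = 1; per-period yield y/m = 0.075000
Number of cashflows N = 2
Cashflows (t years, CF_t, discount factor 1/(1+y/m)^(m*t), PV):
  t = 1.0000: CF_t = 4.700000, DF = 0.930233, PV = 4.372093
  t = 2.0000: CF_t = 104.700000, DF = 0.865333, PV = 90.600324
Price P = sum_t PV_t = 94.972418
Convexity numerator sum_t t*(t + 1/m) * CF_t / (1+y/m)^(m*t + 2):
  t = 1.0000: term = 7.566629
  t = 2.0000: term = 470.396493
Convexity = (1/P) * sum = 477.963122 / 94.972418 = 5.032652


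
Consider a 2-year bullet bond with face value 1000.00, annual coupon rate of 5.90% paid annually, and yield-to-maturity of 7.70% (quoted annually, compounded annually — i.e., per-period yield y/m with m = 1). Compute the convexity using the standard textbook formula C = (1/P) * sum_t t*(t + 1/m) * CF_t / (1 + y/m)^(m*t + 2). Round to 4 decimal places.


Coupon per period c = face * coupon_rate / m = 59.000000
Periods per year m = 1; per-period yield y/m = 0.077000
Number of cashflows N = 2
Cashflows (t years, CF_t, discount factor 1/(1+y/m)^(m*t), PV):
  t = 1.0000: CF_t = 59.000000, DF = 0.928505, PV = 54.781801
  t = 2.0000: CF_t = 1059.000000, DF = 0.862122, PV = 912.986916
Price P = sum_t PV_t = 967.768717
Convexity numerator sum_t t*(t + 1/m) * CF_t / (1+y/m)^(m*t + 2):
  t = 1.0000: term = 94.457163
  t = 2.0000: term = 4722.635173
Convexity = (1/P) * sum = 4817.092336 / 967.768717 = 4.977524

Answer: Convexity = 4.9775


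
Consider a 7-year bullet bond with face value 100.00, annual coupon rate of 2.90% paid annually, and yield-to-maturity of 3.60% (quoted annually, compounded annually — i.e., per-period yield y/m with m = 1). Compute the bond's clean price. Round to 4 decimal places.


Coupon per period c = face * coupon_rate / m = 2.900000
Periods per year m = 1; per-period yield y/m = 0.036000
Number of cashflows N = 7
Cashflows (t years, CF_t, discount factor 1/(1+y/m)^(m*t), PV):
  t = 1.0000: CF_t = 2.900000, DF = 0.965251, PV = 2.799228
  t = 2.0000: CF_t = 2.900000, DF = 0.931709, PV = 2.701957
  t = 3.0000: CF_t = 2.900000, DF = 0.899333, PV = 2.608067
  t = 4.0000: CF_t = 2.900000, DF = 0.868082, PV = 2.517439
  t = 5.0000: CF_t = 2.900000, DF = 0.837917, PV = 2.429961
  t = 6.0000: CF_t = 2.900000, DF = 0.808801, PV = 2.345522
  t = 7.0000: CF_t = 102.900000, DF = 0.780696, PV = 80.333574
Price P = sum_t PV_t = 95.735747

Answer: Price = 95.7357


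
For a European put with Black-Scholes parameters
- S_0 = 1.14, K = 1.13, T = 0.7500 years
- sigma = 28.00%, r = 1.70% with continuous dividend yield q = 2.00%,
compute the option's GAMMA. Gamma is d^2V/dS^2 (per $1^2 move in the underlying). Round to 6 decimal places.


Answer: Gamma = 1.406133

Derivation:
d1 = 0.1482991373; d2 = -0.0941879757
phi(d1) = 0.3945794163; exp(-qT) = 0.9851119396; exp(-rT) = 0.9873309369
Gamma = exp(-qT) * phi(d1) / (S * sigma * sqrt(T)) = 0.9851119396 * 0.3945794163 / (1.1400 * 0.2800 * 0.8660254038) = 1.406133


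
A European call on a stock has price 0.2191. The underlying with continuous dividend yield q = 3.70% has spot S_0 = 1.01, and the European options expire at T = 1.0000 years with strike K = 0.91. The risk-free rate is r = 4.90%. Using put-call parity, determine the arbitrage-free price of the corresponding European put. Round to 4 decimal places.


Answer: Put price = 0.1123

Derivation:
Put-call parity: C - P = S_0 * exp(-qT) - K * exp(-rT).
S_0 * exp(-qT) = 1.0100 * 0.96367614 = 0.97331290
K * exp(-rT) = 0.9100 * 0.95218113 = 0.86648483
P = C - S*exp(-qT) + K*exp(-rT)
P = 0.2191 - 0.97331290 + 0.86648483 = 0.1123


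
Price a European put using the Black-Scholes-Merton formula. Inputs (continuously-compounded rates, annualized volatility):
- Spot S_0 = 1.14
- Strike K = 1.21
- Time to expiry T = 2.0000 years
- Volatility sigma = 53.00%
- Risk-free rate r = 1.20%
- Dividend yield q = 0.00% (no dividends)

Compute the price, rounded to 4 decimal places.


Answer: Price = 0.3601

Derivation:
d1 = (ln(S/K) + (r - q + 0.5*sigma^2) * T) / (sigma * sqrt(T)) = 0.32728091
d2 = d1 - sigma * sqrt(T) = -0.42225228
exp(-rT) = 0.97628571; exp(-qT) = 1.00000000
P = K * exp(-rT) * N(-d2) - S_0 * exp(-qT) * N(-d1)
N(-d1) = 0.37172772; N(-d2) = 0.66357956
P = 1.2100 * 0.97628571 * 0.66357956 - 1.1400 * 1.00000000 * 0.37172772 = 0.3601


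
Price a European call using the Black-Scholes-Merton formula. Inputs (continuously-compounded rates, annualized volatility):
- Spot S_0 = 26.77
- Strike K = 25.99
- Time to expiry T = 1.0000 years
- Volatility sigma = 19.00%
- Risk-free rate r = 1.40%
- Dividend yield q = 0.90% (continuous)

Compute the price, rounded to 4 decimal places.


Answer: Price = 2.4570

Derivation:
d1 = (ln(S/K) + (r - q + 0.5*sigma^2) * T) / (sigma * sqrt(T)) = 0.27694742
d2 = d1 - sigma * sqrt(T) = 0.08694742
exp(-rT) = 0.98609754; exp(-qT) = 0.99104038
C = S_0 * exp(-qT) * N(d1) - K * exp(-rT) * N(d2)
N(d1) = 0.60908976; N(d2) = 0.53464334
C = 26.7700 * 0.99104038 * 0.60908976 - 25.9900 * 0.98609754 * 0.53464334 = 2.4570


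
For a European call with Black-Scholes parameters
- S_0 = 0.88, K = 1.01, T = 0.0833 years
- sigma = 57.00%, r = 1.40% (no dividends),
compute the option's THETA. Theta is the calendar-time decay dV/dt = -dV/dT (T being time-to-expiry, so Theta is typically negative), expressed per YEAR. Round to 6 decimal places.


d1 = -0.7481854294; d2 = -0.9126973439
phi(d1) = 0.3015470411; exp(-qT) = 1.0000000000; exp(-rT) = 0.9988344797
Theta = -S*exp(-qT)*phi(d1)*sigma/(2*sqrt(T)) - r*K*exp(-rT)*N(d2) + q*S*exp(-qT)*N(d1)
N(d1) = 0.2271741592; N(d2) = 0.1807008706; sqrt(T) = 0.2886173938
Term 1 = -0.8800 * 1.0000000000 * 0.3015470411 * 0.5700 / (2 * 0.2886173938) = -0.2620354820
Term 2 = -0.0140 * 1.0100 * 0.9988344797 * 0.1807008706 = -0.0025521323
Term 3 = 0 (no dividend yield, q = 0)
Theta = -0.2620354820 + (-0.0025521323) + (0.0000000000) = -0.264588

Answer: Theta = -0.264588


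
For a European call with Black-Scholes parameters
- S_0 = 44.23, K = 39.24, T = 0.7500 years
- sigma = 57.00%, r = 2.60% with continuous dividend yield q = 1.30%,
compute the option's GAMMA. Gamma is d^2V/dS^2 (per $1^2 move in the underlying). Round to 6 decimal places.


Answer: Gamma = 0.015896

Derivation:
d1 = 0.5090692958; d2 = 0.0154348156
phi(d1) = 0.3504580355; exp(-qT) = 0.9902973771; exp(-rT) = 0.9806888952
Gamma = exp(-qT) * phi(d1) / (S * sigma * sqrt(T)) = 0.9902973771 * 0.3504580355 / (44.2300 * 0.5700 * 0.8660254038) = 0.015896


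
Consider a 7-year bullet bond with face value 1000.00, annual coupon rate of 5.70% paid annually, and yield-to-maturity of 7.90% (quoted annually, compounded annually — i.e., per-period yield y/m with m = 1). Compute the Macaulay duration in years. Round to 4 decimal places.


Answer: Macaulay duration = 5.8888 years

Derivation:
Coupon per period c = face * coupon_rate / m = 57.000000
Periods per year m = 1; per-period yield y/m = 0.079000
Number of cashflows N = 7
Cashflows (t years, CF_t, discount factor 1/(1+y/m)^(m*t), PV):
  t = 1.0000: CF_t = 57.000000, DF = 0.926784, PV = 52.826691
  t = 2.0000: CF_t = 57.000000, DF = 0.858929, PV = 48.958935
  t = 3.0000: CF_t = 57.000000, DF = 0.796041, PV = 45.374361
  t = 4.0000: CF_t = 57.000000, DF = 0.737758, PV = 42.052234
  t = 5.0000: CF_t = 57.000000, DF = 0.683743, PV = 38.973341
  t = 6.0000: CF_t = 57.000000, DF = 0.633682, PV = 36.119871
  t = 7.0000: CF_t = 1057.000000, DF = 0.587286, PV = 620.761644
Price P = sum_t PV_t = 885.067077
Macaulay numerator sum_t t * PV_t:
  t * PV_t at t = 1.0000: 52.826691
  t * PV_t at t = 2.0000: 97.917871
  t * PV_t at t = 3.0000: 136.123083
  t * PV_t at t = 4.0000: 168.208938
  t * PV_t at t = 5.0000: 194.866703
  t * PV_t at t = 6.0000: 216.719224
  t * PV_t at t = 7.0000: 4345.331507
Macaulay duration D = (sum_t t * PV_t) / P = 5211.994017 / 885.067077 = 5.888812


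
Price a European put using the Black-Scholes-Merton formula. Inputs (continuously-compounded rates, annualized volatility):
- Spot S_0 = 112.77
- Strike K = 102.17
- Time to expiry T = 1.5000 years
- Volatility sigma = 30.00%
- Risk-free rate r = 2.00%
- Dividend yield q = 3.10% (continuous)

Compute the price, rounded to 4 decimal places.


d1 = (ln(S/K) + (r - q + 0.5*sigma^2) * T) / (sigma * sqrt(T)) = 0.40746514
d2 = d1 - sigma * sqrt(T) = 0.04004168
exp(-rT) = 0.97044553; exp(-qT) = 0.95456456
P = K * exp(-rT) * N(-d2) - S_0 * exp(-qT) * N(-d1)
N(-d1) = 0.34183319; N(-d2) = 0.48402995
P = 102.1700 * 0.97044553 * 0.48402995 - 112.7700 * 0.95456456 * 0.34183319 = 11.1947

Answer: Price = 11.1947


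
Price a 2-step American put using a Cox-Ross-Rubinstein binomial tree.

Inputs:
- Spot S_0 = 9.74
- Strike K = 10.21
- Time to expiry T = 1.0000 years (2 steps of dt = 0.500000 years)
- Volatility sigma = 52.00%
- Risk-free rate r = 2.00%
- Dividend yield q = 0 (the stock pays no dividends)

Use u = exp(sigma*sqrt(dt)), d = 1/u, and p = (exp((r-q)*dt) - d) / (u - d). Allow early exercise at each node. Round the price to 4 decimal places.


Answer: Price = V(0,0) = 2.0947

Derivation:
dt = T/N = 0.500000
u = exp(sigma*sqrt(dt)) = 1.444402; d = 1/u = 0.692328
p = (exp((r-q)*dt) - d) / (u - d) = 0.422461
Discount per step: exp(-r*dt) = 0.990050
Stock lattice S(k, i) with i counting down-moves:
  k=0: S(0,0) = 9.7400
  k=1: S(1,0) = 14.0685; S(1,1) = 6.7433
  k=2: S(2,0) = 20.3205; S(2,1) = 9.7400; S(2,2) = 4.6686
Terminal payoffs V(N, i) = max(K - S_T, 0):
  V(2,0) = 0.000000; V(2,1) = 0.470000; V(2,2) = 5.541443
Backward induction: V(k, i) = exp(-r*dt) * [p * V(k+1, i) + (1-p) * V(k+1, i+1)]; then take max(V_cont, immediate exercise) for American.
  V(1,0) = exp(-r*dt) * [p*0.000000 + (1-p)*0.470000] = 0.268742; exercise = 0.000000; V(1,0) = max -> 0.268742
  V(1,1) = exp(-r*dt) * [p*0.470000 + (1-p)*5.541443] = 3.365135; exercise = 3.466726; V(1,1) = max -> 3.466726
  V(0,0) = exp(-r*dt) * [p*0.268742 + (1-p)*3.466726] = 2.094650; exercise = 0.470000; V(0,0) = max -> 2.094650


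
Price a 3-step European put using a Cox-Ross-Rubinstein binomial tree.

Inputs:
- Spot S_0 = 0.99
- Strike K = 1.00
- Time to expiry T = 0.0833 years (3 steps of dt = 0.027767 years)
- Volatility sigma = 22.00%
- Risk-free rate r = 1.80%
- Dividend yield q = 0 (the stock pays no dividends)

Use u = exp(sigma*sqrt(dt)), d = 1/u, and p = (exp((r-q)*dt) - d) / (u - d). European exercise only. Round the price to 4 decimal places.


dt = T/N = 0.027767
u = exp(sigma*sqrt(dt)) = 1.037340; d = 1/u = 0.964004
p = (exp((r-q)*dt) - d) / (u - d) = 0.497653
Discount per step: exp(-r*dt) = 0.999500
Stock lattice S(k, i) with i counting down-moves:
  k=0: S(0,0) = 0.9900
  k=1: S(1,0) = 1.0270; S(1,1) = 0.9544
  k=2: S(2,0) = 1.0653; S(2,1) = 0.9900; S(2,2) = 0.9200
  k=3: S(3,0) = 1.1051; S(3,1) = 1.0270; S(3,2) = 0.9544; S(3,3) = 0.8869
Terminal payoffs V(N, i) = max(K - S_T, 0):
  V(3,0) = 0.000000; V(3,1) = 0.000000; V(3,2) = 0.045636; V(3,3) = 0.113105
Backward induction: V(k, i) = exp(-r*dt) * [p * V(k+1, i) + (1-p) * V(k+1, i+1)].
  V(2,0) = exp(-r*dt) * [p*0.000000 + (1-p)*0.000000] = 0.000000
  V(2,1) = exp(-r*dt) * [p*0.000000 + (1-p)*0.045636] = 0.022913
  V(2,2) = exp(-r*dt) * [p*0.045636 + (1-p)*0.113105] = 0.079489
  V(1,0) = exp(-r*dt) * [p*0.000000 + (1-p)*0.022913] = 0.011505
  V(1,1) = exp(-r*dt) * [p*0.022913 + (1-p)*0.079489] = 0.051308
  V(0,0) = exp(-r*dt) * [p*0.011505 + (1-p)*0.051308] = 0.031484

Answer: Price = V(0,0) = 0.0315


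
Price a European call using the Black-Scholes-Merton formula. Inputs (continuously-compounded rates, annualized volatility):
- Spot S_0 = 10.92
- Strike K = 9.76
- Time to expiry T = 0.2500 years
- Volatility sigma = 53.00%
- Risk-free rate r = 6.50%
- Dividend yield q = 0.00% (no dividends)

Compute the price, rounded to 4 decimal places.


Answer: Price = 1.8642

Derivation:
d1 = (ln(S/K) + (r - q + 0.5*sigma^2) * T) / (sigma * sqrt(T)) = 0.61760781
d2 = d1 - sigma * sqrt(T) = 0.35260781
exp(-rT) = 0.98388132; exp(-qT) = 1.00000000
C = S_0 * exp(-qT) * N(d1) - K * exp(-rT) * N(d2)
N(d1) = 0.73158305; N(d2) = 0.63780876
C = 10.9200 * 1.00000000 * 0.73158305 - 9.7600 * 0.98388132 * 0.63780876 = 1.8642


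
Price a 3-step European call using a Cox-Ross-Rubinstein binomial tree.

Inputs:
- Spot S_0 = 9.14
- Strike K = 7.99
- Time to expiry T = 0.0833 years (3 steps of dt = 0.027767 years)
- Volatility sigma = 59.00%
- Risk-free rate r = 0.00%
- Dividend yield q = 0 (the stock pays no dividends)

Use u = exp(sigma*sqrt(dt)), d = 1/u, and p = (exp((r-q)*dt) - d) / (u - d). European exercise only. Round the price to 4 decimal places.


Answer: Price = V(0,0) = 1.3210

Derivation:
dt = T/N = 0.027767
u = exp(sigma*sqrt(dt)) = 1.103309; d = 1/u = 0.906365
p = (exp((r-q)*dt) - d) / (u - d) = 0.475441
Discount per step: exp(-r*dt) = 1.000000
Stock lattice S(k, i) with i counting down-moves:
  k=0: S(0,0) = 9.1400
  k=1: S(1,0) = 10.0842; S(1,1) = 8.2842
  k=2: S(2,0) = 11.1260; S(2,1) = 9.1400; S(2,2) = 7.5085
  k=3: S(3,0) = 12.2755; S(3,1) = 10.0842; S(3,2) = 8.2842; S(3,3) = 6.8054
Terminal payoffs V(N, i) = max(S_T - K, 0):
  V(3,0) = 4.285451; V(3,1) = 2.094242; V(3,2) = 0.294172; V(3,3) = 0.000000
Backward induction: V(k, i) = exp(-r*dt) * [p * V(k+1, i) + (1-p) * V(k+1, i+1)].
  V(2,0) = exp(-r*dt) * [p*4.285451 + (1-p)*2.094242] = 3.136033
  V(2,1) = exp(-r*dt) * [p*2.094242 + (1-p)*0.294172] = 1.150000
  V(2,2) = exp(-r*dt) * [p*0.294172 + (1-p)*0.000000] = 0.139862
  V(1,0) = exp(-r*dt) * [p*3.136033 + (1-p)*1.150000] = 2.094242
  V(1,1) = exp(-r*dt) * [p*1.150000 + (1-p)*0.139862] = 0.620123
  V(0,0) = exp(-r*dt) * [p*2.094242 + (1-p)*0.620123] = 1.320980


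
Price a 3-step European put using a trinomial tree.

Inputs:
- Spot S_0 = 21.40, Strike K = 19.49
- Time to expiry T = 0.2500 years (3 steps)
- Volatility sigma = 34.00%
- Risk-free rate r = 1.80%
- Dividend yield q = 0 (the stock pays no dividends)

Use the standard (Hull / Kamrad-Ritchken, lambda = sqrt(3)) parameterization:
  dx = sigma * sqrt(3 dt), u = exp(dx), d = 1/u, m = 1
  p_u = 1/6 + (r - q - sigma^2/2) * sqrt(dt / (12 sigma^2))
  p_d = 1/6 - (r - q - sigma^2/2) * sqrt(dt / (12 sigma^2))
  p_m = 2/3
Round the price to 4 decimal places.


Answer: Price = V(0,0) = 0.6573

Derivation:
dt = T/N = 0.083333; dx = sigma*sqrt(3*dt) = 0.170000
u = exp(dx) = 1.185305; d = 1/u = 0.843665
p_u = 0.156912, p_m = 0.666667, p_d = 0.176422
Discount per step: exp(-r*dt) = 0.998501
Stock lattice S(k, j) with j the centered position index:
  k=0: S(0,+0) = 21.4000
  k=1: S(1,-1) = 18.0544; S(1,+0) = 21.4000; S(1,+1) = 25.3655
  k=2: S(2,-2) = 15.2319; S(2,-1) = 18.0544; S(2,+0) = 21.4000; S(2,+1) = 25.3655; S(2,+2) = 30.0659
  k=3: S(3,-3) = 12.8506; S(3,-2) = 15.2319; S(3,-1) = 18.0544; S(3,+0) = 21.4000; S(3,+1) = 25.3655; S(3,+2) = 30.0659; S(3,+3) = 35.6372
Terminal payoffs V(N, j) = max(K - S_T, 0):
  V(3,-3) = 6.639395; V(3,-2) = 4.258115; V(3,-1) = 1.435573; V(3,+0) = 0.000000; V(3,+1) = 0.000000; V(3,+2) = 0.000000; V(3,+3) = 0.000000
Backward induction: V(k, j) = exp(-r*dt) * [p_u * V(k+1, j+1) + p_m * V(k+1, j) + p_d * V(k+1, j-1)]
  V(2,-2) = exp(-r*dt) * [p_u*1.435573 + p_m*4.258115 + p_d*6.639395] = 4.228986
  V(2,-1) = exp(-r*dt) * [p_u*0.000000 + p_m*1.435573 + p_d*4.258115] = 1.705711
  V(2,+0) = exp(-r*dt) * [p_u*0.000000 + p_m*0.000000 + p_d*1.435573] = 0.252886
  V(2,+1) = exp(-r*dt) * [p_u*0.000000 + p_m*0.000000 + p_d*0.000000] = 0.000000
  V(2,+2) = exp(-r*dt) * [p_u*0.000000 + p_m*0.000000 + p_d*0.000000] = 0.000000
  V(1,-1) = exp(-r*dt) * [p_u*0.252886 + p_m*1.705711 + p_d*4.228986] = 1.920024
  V(1,+0) = exp(-r*dt) * [p_u*0.000000 + p_m*0.252886 + p_d*1.705711] = 0.468811
  V(1,+1) = exp(-r*dt) * [p_u*0.000000 + p_m*0.000000 + p_d*0.252886] = 0.044548
  V(0,+0) = exp(-r*dt) * [p_u*0.044548 + p_m*0.468811 + p_d*1.920024] = 0.657278


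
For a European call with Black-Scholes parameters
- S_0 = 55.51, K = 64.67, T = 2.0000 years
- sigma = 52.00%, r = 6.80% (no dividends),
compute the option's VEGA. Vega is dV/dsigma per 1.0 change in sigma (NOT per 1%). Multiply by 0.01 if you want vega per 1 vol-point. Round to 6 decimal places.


Answer: Vega = 29.509329

Derivation:
d1 = 0.3449399723; d2 = -0.3904510802
phi(d1) = 0.3759006777; exp(-qT) = 1.0000000000; exp(-rT) = 0.8728426325
Vega = S * exp(-qT) * phi(d1) * sqrt(T) = 55.5100 * 1.0000000000 * 0.3759006777 * 1.4142135624 = 29.509329


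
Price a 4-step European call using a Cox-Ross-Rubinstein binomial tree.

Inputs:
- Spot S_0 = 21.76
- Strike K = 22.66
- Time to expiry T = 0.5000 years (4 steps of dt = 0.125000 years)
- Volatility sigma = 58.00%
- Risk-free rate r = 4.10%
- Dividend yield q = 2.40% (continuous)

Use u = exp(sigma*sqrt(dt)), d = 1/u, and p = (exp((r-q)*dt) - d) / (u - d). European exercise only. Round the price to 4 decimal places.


dt = T/N = 0.125000
u = exp(sigma*sqrt(dt)) = 1.227600; d = 1/u = 0.814598
p = (exp((r-q)*dt) - d) / (u - d) = 0.454064
Discount per step: exp(-r*dt) = 0.994888
Stock lattice S(k, i) with i counting down-moves:
  k=0: S(0,0) = 21.7600
  k=1: S(1,0) = 26.7126; S(1,1) = 17.7256
  k=2: S(2,0) = 32.7924; S(2,1) = 21.7600; S(2,2) = 14.4393
  k=3: S(3,0) = 40.2559; S(3,1) = 26.7126; S(3,2) = 17.7256; S(3,3) = 11.7622
  k=4: S(4,0) = 49.4181; S(4,1) = 32.7924; S(4,2) = 21.7600; S(4,3) = 14.4393; S(4,4) = 9.5815
Terminal payoffs V(N, i) = max(S_T - K, 0):
  V(4,0) = 26.758126; V(4,1) = 10.132353; V(4,2) = 0.000000; V(4,3) = 0.000000; V(4,4) = 0.000000
Backward induction: V(k, i) = exp(-r*dt) * [p * V(k+1, i) + (1-p) * V(k+1, i+1)].
  V(3,0) = exp(-r*dt) * [p*26.758126 + (1-p)*10.132353] = 17.591138
  V(3,1) = exp(-r*dt) * [p*10.132353 + (1-p)*0.000000] = 4.577222
  V(3,2) = exp(-r*dt) * [p*0.000000 + (1-p)*0.000000] = 0.000000
  V(3,3) = exp(-r*dt) * [p*0.000000 + (1-p)*0.000000] = 0.000000
  V(2,0) = exp(-r*dt) * [p*17.591138 + (1-p)*4.577222] = 10.432773
  V(2,1) = exp(-r*dt) * [p*4.577222 + (1-p)*0.000000] = 2.067729
  V(2,2) = exp(-r*dt) * [p*0.000000 + (1-p)*0.000000] = 0.000000
  V(1,0) = exp(-r*dt) * [p*10.432773 + (1-p)*2.067729] = 5.836011
  V(1,1) = exp(-r*dt) * [p*2.067729 + (1-p)*0.000000] = 0.934083
  V(0,0) = exp(-r*dt) * [p*5.836011 + (1-p)*0.934083] = 3.143721

Answer: Price = V(0,0) = 3.1437


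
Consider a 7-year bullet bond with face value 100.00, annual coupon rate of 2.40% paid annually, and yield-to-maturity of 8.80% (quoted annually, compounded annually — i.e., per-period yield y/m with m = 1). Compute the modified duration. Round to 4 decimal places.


Coupon per period c = face * coupon_rate / m = 2.400000
Periods per year m = 1; per-period yield y/m = 0.088000
Number of cashflows N = 7
Cashflows (t years, CF_t, discount factor 1/(1+y/m)^(m*t), PV):
  t = 1.0000: CF_t = 2.400000, DF = 0.919118, PV = 2.205882
  t = 2.0000: CF_t = 2.400000, DF = 0.844777, PV = 2.027465
  t = 3.0000: CF_t = 2.400000, DF = 0.776450, PV = 1.863479
  t = 4.0000: CF_t = 2.400000, DF = 0.713649, PV = 1.712757
  t = 5.0000: CF_t = 2.400000, DF = 0.655927, PV = 1.574225
  t = 6.0000: CF_t = 2.400000, DF = 0.602874, PV = 1.446898
  t = 7.0000: CF_t = 102.400000, DF = 0.554112, PV = 56.741092
Price P = sum_t PV_t = 67.571798
First compute Macaulay numerator sum_t t * PV_t:
  t * PV_t at t = 1.0000: 2.205882
  t * PV_t at t = 2.0000: 4.054931
  t * PV_t at t = 3.0000: 5.590438
  t * PV_t at t = 4.0000: 6.851027
  t * PV_t at t = 5.0000: 7.871124
  t * PV_t at t = 6.0000: 8.681387
  t * PV_t at t = 7.0000: 397.187643
Macaulay duration D = 432.442432 / 67.571798 = 6.399747
Modified duration = D / (1 + y/m) = 6.399747 / (1 + 0.088000) = 5.882121

Answer: Modified duration = 5.8821
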